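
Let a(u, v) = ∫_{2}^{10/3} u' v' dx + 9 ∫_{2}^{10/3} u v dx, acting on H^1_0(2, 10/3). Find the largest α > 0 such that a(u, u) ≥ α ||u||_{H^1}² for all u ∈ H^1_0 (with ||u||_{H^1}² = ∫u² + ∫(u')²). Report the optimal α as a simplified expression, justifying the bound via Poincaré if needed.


α = 1

Coercivity of a(·,·) on H^1_0(2, 10/3) means a(u, u) ≥ α ||u||_{H^1}² for every u ∈ H^1_0.
The interval has length L = 4/3, and Poincaré/coercivity depend only on L. Here a(u, u) = ∫(u')² + (9)·∫u².
Here c = 9 ≥ 1, so a(u,u) = ∫(u')² + c∫u² ≥ ∫(u')² + ∫u² = ||u||_{H^1}², i.e. α = 1 works. No larger α is possible: a(u,u) ≥ α||u||_{H^1}² means (1−α)∫(u')² ≥ (α−c)∫u², and for the modes u_n = sin(nπ(x−x₀)/L) (x₀ the left endpoint) one has ∫u_n²/∫(u_n')² = (L/(nπ))² → 0, so a(u_n,u_n)/||u_n||_{H^1}² → 1. Hence the optimal constant is α = 1.
Therefore α = 1.


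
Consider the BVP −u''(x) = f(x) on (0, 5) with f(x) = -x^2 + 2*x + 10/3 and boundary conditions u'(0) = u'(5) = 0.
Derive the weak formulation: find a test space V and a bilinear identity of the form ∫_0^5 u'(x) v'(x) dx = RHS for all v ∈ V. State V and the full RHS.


V = H^1(0, 5) (no boundary constraint on v; u is determined up to an additive constant); weak form: ∫_0^5 u'v' dx = ∫_0^5 (-x^2 + 2*x + 10/3) v dx for all v ∈ V.

Multiply both sides by a test function v and integrate from 0 to 5:
  ∫_0^5 −u''(x) v(x) dx = ∫_0^5 f(x) v(x) dx.
Integrate the LHS by parts once:
  ∫_0^5 −u'' v dx = −[u'(x) v(x)]_0^5 + ∫_0^5 u'(x) v'(x) dx.
Thus ∫_0^5 u'(x) v'(x) dx = ∫_0^5 f(x) v(x) dx + [u'(x) v(x)]_0^5.
Choose V so that boundary terms are either known or forced to vanish.
u has homogeneous Neumann: u'(0) = u'(5) = 0. So [u' v]_0^5 = 0·v(5) − 0·v(0) = 0 for any v; take V = H^1(0, 5).
Weak formulation: find u (satisfying any essential BC) such that ∫_0^5 u'(x) v'(x) dx = ∫_0^5 f v dx for all v ∈ V (homogeneous Neumann, so boundary terms vanish).
Substituting f(x) = -x^2 + 2*x + 10/3, the right-hand side is ∫_0^5 (-x^2 + 2*x + 10/3) v dx.
Compatibility check (pure Neumann): taking v ≡ 1 ∈ V gives 0 = ∫_0^5 f dx + (0) − (0), i.e. ∫_0^5 f dx must equal u'(0) − u'(5) = 0. Indeed ∫_0^5 (-x^2 + 2*x + 10/3) dx = 0, so the data are compatible. The solution is then unique only up to an additive constant (fix it e.g. by requiring ∫_0^5 u dx = 0).


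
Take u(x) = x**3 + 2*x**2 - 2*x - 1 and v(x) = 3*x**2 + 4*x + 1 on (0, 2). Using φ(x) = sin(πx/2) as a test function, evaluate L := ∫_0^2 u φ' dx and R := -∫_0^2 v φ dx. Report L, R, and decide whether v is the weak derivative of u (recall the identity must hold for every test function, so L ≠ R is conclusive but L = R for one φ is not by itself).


LHS = -32/π + 96/π^3, RHS = -44/π + 96/π^3. No, v is not the weak derivative of u.

u(x) = x**3 + 2*x**2 - 2*x - 1, classical derivative u'(x) = 3*x**2 + 4*x - 2.
φ(x) = sin(πx/2), so φ'(x) = π*cos(π*x/2)/2.
Note φ(0) = φ(2) = 0, so the boundary term u·φ vanishes.
LHS = ∫_0^2 u(x) φ'(x) dx = ∫_0^2 (π*x^3*cos(π*x/2)/2 + π*x^2*cos(π*x/2) - π*x*cos(π*x/2) - π*cos(π*x/2)/2) dx. Term by term:
  ∫_0^2 -π*cos(π*x/2)/2 dx = 0;  ∫_0^2 π*x^2*cos(π*x/2) dx = -16/π;  ∫_0^2 π*x^3*cos(π*x/2)/2 dx = -24/π + 96/π^3;
  ∫_0^2 -π*x*cos(π*x/2) dx = 8/π.
Sum: 0 − 16/π + -24/π + 96/π^3 + 8/π = -32/π + 96/π^3.
So LHS = -32/π + 96/π^3.
∫_0^2 v(x) φ(x) dx = ∫_0^2 (3*x^2*sin(π*x/2) + 4*x*sin(π*x/2) + sin(π*x/2)) dx. Term by term:
  ∫_0^2 3*x^2*sin(π*x/2) dx = -96/π^3 + 24/π;  ∫_0^2 4*x*sin(π*x/2) dx = 16/π;  ∫_0^2 sin(π*x/2) dx = 4/π.
Sum: -96/π^3 + 24/π + 16/π + 4/π = -96/π^3 + 44/π.
So RHS = -∫_0^2 v(x) φ(x) dx = -44/π + 96/π^3.
LHS − RHS = 12/π ≠ 0, so the identity fails.
(For a valid weak derivative the identity must hold for EVERY test function, in particular this one. The failure shows v is NOT the weak derivative of u.)
Correct weak derivative would be u'(x) = 3*x**2 + 4*x - 2.


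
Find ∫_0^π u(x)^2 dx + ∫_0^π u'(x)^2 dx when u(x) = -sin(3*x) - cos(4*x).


||u||_{H^1(0,π)}^2 = -204/7 + 27*π/2

u'(x) = 4*sin(4*x) - 3*cos(3*x).
Expand u² and (u')² and integrate term by term on (0, π), using: for integers n ≥ 1, ∫_0^π sin²(nx) dx = ∫_0^π cos²(nx) dx = π/2; for n ≠ n', ∫_0^π sin(nx)sin(n'x) dx = ∫_0^π cos(nx)cos(n'x) dx = 0; and by product-to-sum, ∫_0^π sin(nx)cos(n'x) dx = ½∫_0^π [sin((n+n')x) + sin((n−n')x)] dx, which is 0 when n+n' is even and 2n/(n²−n'²) when n+n' is odd (it need not vanish on (0, π)).
  u² squared terms: (-1)²·∫cos(4x)² dx = 1·π/2 = π/2;  (-1)²·∫sin(3x)² dx = 1·π/2 = π/2.
  u² cross terms: 2·(-1)·(-1)·∫cos(4x)·sin(3x) dx = 2·(-6/7) = -12/7.
  So ∫_0^π u² dx = π/2 + π/2 − 12/7 = -12/7 + π.
  (u')² squared terms: (-3)²·∫cos(3x)² dx = 9·π/2 = 9*π/2;  (4)²·∫sin(4x)² dx = 16·π/2 = 8*π.
  (u')² cross terms: 2·(-3)·(4)·∫cos(3x)·sin(4x) dx = -24·(8/7) = -192/7.
  So ∫_0^π (u')² dx = 9*π/2 + 8*π − 192/7 = -192/7 + 25*π/2.
||u||_{H^1}^2 = (-12/7 + π) + (-192/7 + 25*π/2) = -204/7 + 27*π/2.


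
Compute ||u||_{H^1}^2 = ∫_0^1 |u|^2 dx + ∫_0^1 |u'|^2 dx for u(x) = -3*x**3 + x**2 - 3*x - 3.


||u||_{H^1}^2 = 1168/21

The H^1 norm (squared) on an interval (0, L) is
  ||u||_{H^1}^2 = ∫_0^L u(x)^2 dx + ∫_0^L u'(x)^2 dx.
Compute u'(x) = -9*x**2 + 2*x - 3.
Then u(x)^2 = 9*x**6 - 6*x**5 + 19*x**4 + 12*x**3 + 3*x**2 + 18*x + 9 and u'(x)^2 = 81*x**4 - 36*x**3 + 58*x**2 - 12*x + 9.
Integrate each monomial from 0 to 1 using ∫_0^1 c·x^n dx = c·1^(n+1)/(n+1):
  ∫_0^1 u(x)^2 dx = ∫_0^1 (9*x^6 - 6*x^5 + 19*x^4 + 12*x^3 + 3*x^2 + 18*x + 9) dx. Term by term:
    ∫_0^1 9*x^6 dx = 9/7;  ∫_0^1 -6*x^5 dx = -1;  ∫_0^1 19*x^4 dx = 19/5;
    ∫_0^1 12*x^3 dx = 3;  ∫_0^1 3*x^2 dx = 1;  ∫_0^1 18*x dx = 9;
    ∫_0^1 9 dx = 9.
  Sum: 9/7 − 1 + 19/5 + 3 + 1 + 9 + 9 = 913/35.
  ∫_0^1 u'(x)^2 dx = ∫_0^1 (81*x^4 - 36*x^3 + 58*x^2 - 12*x + 9) dx. Term by term:
    ∫_0^1 81*x^4 dx = 81/5;  ∫_0^1 -36*x^3 dx = -9;  ∫_0^1 58*x^2 dx = 58/3;
    ∫_0^1 -12*x dx = -6;  ∫_0^1 9 dx = 9.
  Sum: 81/5 − 9 + 58/3 − 6 + 9 = 443/15.
Adding: ||u||_{H^1}^2 = 913/35 + 443/15 = 1168/21.


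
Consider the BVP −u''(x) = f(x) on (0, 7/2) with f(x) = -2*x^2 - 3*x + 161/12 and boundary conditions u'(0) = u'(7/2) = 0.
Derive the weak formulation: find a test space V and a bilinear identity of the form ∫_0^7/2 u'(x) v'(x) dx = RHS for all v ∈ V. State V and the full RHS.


V = H^1(0, 7/2) (no boundary constraint on v; u is determined up to an additive constant); weak form: ∫_0^7/2 u'v' dx = ∫_0^7/2 (-2*x^2 - 3*x + 161/12) v dx for all v ∈ V.

Multiply both sides by a test function v and integrate from 0 to 7/2:
  ∫_0^7/2 −u''(x) v(x) dx = ∫_0^7/2 f(x) v(x) dx.
Integrate the LHS by parts once:
  ∫_0^7/2 −u'' v dx = −[u'(x) v(x)]_0^7/2 + ∫_0^7/2 u'(x) v'(x) dx.
Thus ∫_0^7/2 u'(x) v'(x) dx = ∫_0^7/2 f(x) v(x) dx + [u'(x) v(x)]_0^7/2.
Choose V so that boundary terms are either known or forced to vanish.
u has homogeneous Neumann: u'(0) = u'(7/2) = 0. So [u' v]_0^7/2 = 0·v(7/2) − 0·v(0) = 0 for any v; take V = H^1(0, 7/2).
Weak formulation: find u (satisfying any essential BC) such that ∫_0^7/2 u'(x) v'(x) dx = ∫_0^7/2 f v dx for all v ∈ V (homogeneous Neumann, so boundary terms vanish).
Substituting f(x) = -2*x^2 - 3*x + 161/12, the right-hand side is ∫_0^7/2 (-2*x^2 - 3*x + 161/12) v dx.
Compatibility check (pure Neumann): taking v ≡ 1 ∈ V gives 0 = ∫_0^7/2 f dx + (0) − (0), i.e. ∫_0^7/2 f dx must equal u'(0) − u'(7/2) = 0. Indeed ∫_0^7/2 (-2*x^2 - 3*x + 161/12) dx = 0, so the data are compatible. The solution is then unique only up to an additive constant (fix it e.g. by requiring ∫_0^7/2 u dx = 0).


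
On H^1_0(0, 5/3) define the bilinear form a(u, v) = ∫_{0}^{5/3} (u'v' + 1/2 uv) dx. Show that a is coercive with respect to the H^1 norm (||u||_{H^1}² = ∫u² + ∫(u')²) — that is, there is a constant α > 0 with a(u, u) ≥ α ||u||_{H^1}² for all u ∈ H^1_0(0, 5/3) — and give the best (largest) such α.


α = (25 + 18*π^2)/(2*(25 + 9*π^2))

Coercivity of a(·,·) on H^1_0(0, 5/3) means a(u, u) ≥ α ||u||_{H^1}² for every u ∈ H^1_0.
The interval has length L = 5/3, and Poincaré/coercivity depend only on L. Here a(u, u) = ∫(u')² + (1/2)·∫u².
Here 0 < c = 1/2 < 1. The condition a(u,u) ≥ α||u||_{H^1}² reads (1−α)∫(u')² ≥ (α−c)∫u². Any admissible α is ≤ 1 (rapidly oscillating u have ∫u²/∫(u')² → 0), and α = 1 would force 0 ≥ (1−c)∫u², impossible since c < 1; so 1−α > 0. By the sharp Poincaré inequality on H^1_0 of an interval of length L, ∫(u')² ≥ (π/L)²∫u² with equality for the first sine mode sin(π(x−x₀)/L) (x₀ the left endpoint), so the inequality holds for all u iff (1−α)(π/L)² ≥ α − c, i.e. α ≤ ((π/L)² + c)/((π/L)² + 1) = (1 + c(L/π)²)/(1 + (L/π)²). With (π/L)² = 9*π^2/25 and c = 1/2, the largest admissible constant is α = ((π/L)² + c)/((π/L)² + 1).
Simplifying, α = (25 + 18*π^2)/(2*(25 + 9*π^2)).


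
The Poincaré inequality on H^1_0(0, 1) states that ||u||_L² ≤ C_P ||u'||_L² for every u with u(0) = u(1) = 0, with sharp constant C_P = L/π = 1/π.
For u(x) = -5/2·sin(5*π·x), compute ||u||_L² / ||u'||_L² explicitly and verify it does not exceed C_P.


||u||_L² / ||u'||_L² = 1/(5*π) < C_P = 1/π.

u(x) = -5/2·sin(5*π·x), so u'(x) = -25*π*cos(5*π*x)/2.
Writing u(x) = A·sin(kπx/L) with A = -5/2 and k = 5, use ∫_0^L sin²(kπx/L) dx = L/2 and ∫_0^L cos²(kπx/L) dx = L/2.
u² = 25/4·sin²(5*π·x) and (u')² = 625*π^2/4·cos²(5*π·x), and each of sin², cos² integrates to L/2 = 1/2 over (0, 1).
∫_0^1 u² dx = 25/8, so ||u||_L² = 5*sqrt(2)/4.
∫_0^1 (u')² dx = 625*π^2/8, so ||u'||_L² = 25*sqrt(2)*π/4.
Ratio ||u||_L² / ||u'||_L² = 1/(5*π).
Sharp Poincaré constant on H^1_0(0, 1) is C_P = L/π = 1/π, achieved by sin(π·x).
This is the k = 5 harmonic; the ratio L/(kπ) is strictly less than C_P = L/π, consistent with the sharp inequality ||u||_L² ≤ C_P ||u'||_L².


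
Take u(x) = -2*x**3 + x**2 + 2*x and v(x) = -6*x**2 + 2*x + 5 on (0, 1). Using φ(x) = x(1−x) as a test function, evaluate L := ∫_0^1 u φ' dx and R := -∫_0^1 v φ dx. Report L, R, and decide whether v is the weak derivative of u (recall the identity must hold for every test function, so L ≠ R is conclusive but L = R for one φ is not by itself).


LHS = -1/5, RHS = -7/10. No, v is not the weak derivative of u.

u(x) = -2*x**3 + x**2 + 2*x, classical derivative u'(x) = -6*x**2 + 2*x + 2.
φ(x) = x(1−x), so φ'(x) = 1 - 2*x.
Note φ(0) = φ(1) = 0, so the boundary term u·φ vanishes.
LHS = ∫_0^1 u(x) φ'(x) dx = ∫_0^1 (4*x^4 - 4*x^3 - 3*x^2 + 2*x) dx. Term by term:
  ∫_0^1 4*x^4 dx = 4/5;  ∫_0^1 -4*x^3 dx = -1;  ∫_0^1 -3*x^2 dx = -1;
  ∫_0^1 2*x dx = 1.
Sum: 4/5 − 1 − 1 + 1 = -1/5.
So LHS = -1/5.
∫_0^1 v(x) φ(x) dx = ∫_0^1 (6*x^4 - 8*x^3 - 3*x^2 + 5*x) dx. Term by term:
  ∫_0^1 6*x^4 dx = 6/5;  ∫_0^1 -8*x^3 dx = -2;  ∫_0^1 -3*x^2 dx = -1;
  ∫_0^1 5*x dx = 5/2.
Sum: 6/5 − 2 − 1 + 5/2 = 7/10.
So RHS = -∫_0^1 v(x) φ(x) dx = -7/10.
LHS − RHS = 1/2 ≠ 0, so the identity fails.
(For a valid weak derivative the identity must hold for EVERY test function, in particular this one. The failure shows v is NOT the weak derivative of u.)
Correct weak derivative would be u'(x) = -6*x**2 + 2*x + 2.


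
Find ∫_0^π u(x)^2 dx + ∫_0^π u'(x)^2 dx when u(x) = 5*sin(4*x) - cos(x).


||u||_{H^1(0,π)}^2 = -32/3 + 427*π/2

u'(x) = sin(x) + 20*cos(4*x).
Expand u² and (u')² and integrate term by term on (0, π), using: for integers n ≥ 1, ∫_0^π sin²(nx) dx = ∫_0^π cos²(nx) dx = π/2; for n ≠ n', ∫_0^π sin(nx)sin(n'x) dx = ∫_0^π cos(nx)cos(n'x) dx = 0; and by product-to-sum, ∫_0^π sin(nx)cos(n'x) dx = ½∫_0^π [sin((n+n')x) + sin((n−n')x)] dx, which is 0 when n+n' is even and 2n/(n²−n'²) when n+n' is odd (it need not vanish on (0, π)).
  u² squared terms: (-1)²·∫cos(x)² dx = 1·π/2 = π/2;  (5)²·∫sin(4x)² dx = 25·π/2 = 25*π/2.
  u² cross terms: 2·(-1)·(5)·∫cos(x)·sin(4x) dx = -10·(8/15) = -16/3.
  So ∫_0^π u² dx = π/2 + 25*π/2 − 16/3 = -16/3 + 13*π.
  (u')² squared terms: (20)²·∫cos(4x)² dx = 400·π/2 = 200*π;  (1)²·∫sin(x)² dx = 1·π/2 = π/2.
  (u')² cross terms: 2·(20)·(1)·∫cos(4x)·sin(x) dx = 40·(-2/15) = -16/3.
  So ∫_0^π (u')² dx = 200*π + π/2 − 16/3 = -16/3 + 401*π/2.
||u||_{H^1}^2 = (-16/3 + 13*π) + (-16/3 + 401*π/2) = -32/3 + 427*π/2.


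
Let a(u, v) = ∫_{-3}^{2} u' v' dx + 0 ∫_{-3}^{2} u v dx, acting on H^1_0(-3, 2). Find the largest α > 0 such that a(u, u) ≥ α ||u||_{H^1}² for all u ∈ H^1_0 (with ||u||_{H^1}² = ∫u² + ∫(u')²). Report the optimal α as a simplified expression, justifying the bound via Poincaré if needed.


α = π^2/(π^2 + 25)

Coercivity of a(·,·) on H^1_0(-3, 2) means a(u, u) ≥ α ||u||_{H^1}² for every u ∈ H^1_0.
The interval has length L = 5, and Poincaré/coercivity depend only on L. Here a(u, u) = ∫(u')² + (0)·∫u².
Here c = 0, so a(u,u) = ∫(u')² alone. The condition a(u,u) ≥ α||u||_{H^1}² reads (1−α)∫(u')² ≥ (α−c)∫u². Any admissible α is ≤ 1 (rapidly oscillating u have ∫u²/∫(u')² → 0), and α = 1 would force 0 ≥ (1−c)∫u², impossible since c < 1; so 1−α > 0. By the sharp Poincaré inequality on H^1_0 of an interval of length L, ∫(u')² ≥ (π/L)²∫u² with equality for the first sine mode sin(π(x−x₀)/L) (x₀ the left endpoint), so the inequality holds for all u iff (1−α)(π/L)² ≥ α − c, i.e. α ≤ ((π/L)² + c)/((π/L)² + 1) = (1 + c(L/π)²)/(1 + (L/π)²). (Direct route, valid since c ≤ 0: Poincaré gives c∫u² ≥ c(L/π)²∫(u')², so a(u,u) ≥ (1 + c(L/π)²)∫(u')², while ||u||_{H^1}² ≤ (1 + (L/π)²)∫(u')²; dividing yields the same α.) With (π/L)² = π^2/25 and c = 0, the largest admissible constant is α = ((π/L)² + c)/((π/L)² + 1).
Simplifying, α = π^2/(π^2 + 25).


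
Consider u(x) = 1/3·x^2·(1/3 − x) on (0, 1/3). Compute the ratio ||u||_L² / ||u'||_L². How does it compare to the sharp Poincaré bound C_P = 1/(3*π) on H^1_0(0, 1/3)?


||u||_L² / ||u'||_L² = sqrt(14)/42 < C_P = 1/(3*π).

u(x) = 1/3·x^2·(1/3 − x), so u'(x) = x*(2 - 9*x)/9.
u(x) = 1/3·x^2·(1/3 − x) vanishes at x = 0 and x = 1/3, so u ∈ H^1_0(0, 1/3). Differentiate via the product rule and integrate the resulting polynomials term by term.
  ∫_0^1/3 u² dx = ∫_0^1/3 (x^6/9 - 2*x^5/27 + x^4/81) dx. Term by term:
    ∫_0^1/3 x^6/9 dx = 1/137781;  ∫_0^1/3 -2*x^5/27 dx = -1/59049;  ∫_0^1/3 x^4/81 dx = 1/98415.
  Sum: 1/137781 − 1/59049 + 1/98415 = 1/2066715.
  ∫_0^1/3 (u')² dx = ∫_0^1/3 (x^4 - 4*x^3/9 + 4*x^2/81) dx. Term by term:
    ∫_0^1/3 x^4 dx = 1/1215;  ∫_0^1/3 -4*x^3/9 dx = -1/729;  ∫_0^1/3 4*x^2/81 dx = 4/6561.
  Sum: 1/1215 − 1/729 + 4/6561 = 2/32805.
∫_0^1/3 u² dx = 1/2066715, so ||u||_L² = sqrt(35)/8505.
∫_0^1/3 (u')² dx = 2/32805, so ||u'||_L² = sqrt(10)/405.
Ratio ||u||_L² / ||u'||_L² = sqrt(14)/42.
Sharp Poincaré constant on H^1_0(0, 1/3) is C_P = L/π = 1/(3*π), achieved by sin(3*π·x).
A polynomial bump cannot attain the sharp Poincaré constant (only the first sine eigenfunction does), so the ratio is strictly less than C_P, consistent with ||u||_L² ≤ C_P ||u'||_L².


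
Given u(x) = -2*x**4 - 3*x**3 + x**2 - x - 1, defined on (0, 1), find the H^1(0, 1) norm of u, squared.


||u||_{H^1}^2 = 6485/126

The H^1 norm (squared) on an interval (0, L) is
  ||u||_{H^1}^2 = ∫_0^L u(x)^2 dx + ∫_0^L u'(x)^2 dx.
Compute u'(x) = -8*x**3 - 9*x**2 + 2*x - 1.
Then u(x)^2 = 4*x**8 + 12*x**7 + 5*x**6 - 2*x**5 + 11*x**4 + 4*x**3 - x**2 + 2*x + 1 and u'(x)^2 = 64*x**6 + 144*x**5 + 49*x**4 - 20*x**3 + 22*x**2 - 4*x + 1.
Integrate each monomial from 0 to 1 using ∫_0^1 c·x^n dx = c·1^(n+1)/(n+1):
  ∫_0^1 u(x)^2 dx = ∫_0^1 (4*x^8 + 12*x^7 + 5*x^6 - 2*x^5 + 11*x^4 + 4*x^3 - x^2 + 2*x + 1) dx. Term by term:
    ∫_0^1 4*x^8 dx = 4/9;  ∫_0^1 12*x^7 dx = 3/2;  ∫_0^1 5*x^6 dx = 5/7;
    ∫_0^1 -2*x^5 dx = -1/3;  ∫_0^1 11*x^4 dx = 11/5;  ∫_0^1 4*x^3 dx = 1;
    ∫_0^1 -x^2 dx = -1/3;  ∫_0^1 2*x dx = 1;  ∫_0^1 1 dx = 1.
  Sum: 4/9 + 3/2 + 5/7 − 1/3 + 11/5 + 1 − 1/3 + 1 + 1 = 4531/630.
  ∫_0^1 u'(x)^2 dx = ∫_0^1 (64*x^6 + 144*x^5 + 49*x^4 - 20*x^3 + 22*x^2 - 4*x + 1) dx. Term by term:
    ∫_0^1 64*x^6 dx = 64/7;  ∫_0^1 144*x^5 dx = 24;  ∫_0^1 49*x^4 dx = 49/5;
    ∫_0^1 -20*x^3 dx = -5;  ∫_0^1 22*x^2 dx = 22/3;  ∫_0^1 -4*x dx = -2;
    ∫_0^1 1 dx = 1.
  Sum: 64/7 + 24 + 49/5 − 5 + 22/3 − 2 + 1 = 4649/105.
Adding: ||u||_{H^1}^2 = 4531/630 + 4649/105 = 6485/126.


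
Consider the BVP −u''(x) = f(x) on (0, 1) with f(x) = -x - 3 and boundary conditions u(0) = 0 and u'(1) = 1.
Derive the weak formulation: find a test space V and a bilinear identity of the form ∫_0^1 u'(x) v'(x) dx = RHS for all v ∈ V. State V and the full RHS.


V = {v ∈ H^1(0, 1) : v(0) = 0} (test functions vanish at x = 0 where u is specified); weak form: ∫_0^1 u'v' dx = ∫_0^1 (-x - 3) v dx + v(1) for all v ∈ V.

Multiply both sides by a test function v and integrate from 0 to 1:
  ∫_0^1 −u''(x) v(x) dx = ∫_0^1 f(x) v(x) dx.
Integrate the LHS by parts once:
  ∫_0^1 −u'' v dx = −[u'(x) v(x)]_0^1 + ∫_0^1 u'(x) v'(x) dx.
Thus ∫_0^1 u'(x) v'(x) dx = ∫_0^1 f(x) v(x) dx + [u'(x) v(x)]_0^1.
Choose V so that boundary terms are either known or forced to vanish.
Mixed BC: u(0) = 0 (Dirichlet) and u'(1) = 1 (Neumann). Define V = {v ∈ H^1(0, 1) : v(0) = 0}. Then [u' v]_0^1 = u'(1)·v(1) − u'(0)·0 = v(1).
Weak formulation: find u (satisfying any essential BC) such that ∫_0^1 u'(x) v'(x) dx = ∫_0^1 f v dx + v(1) for all v ∈ V (Dirichlet at 0 absorbed into V; Neumann datum at x = 1 contributes the boundary term).
Substituting f(x) = -x - 3, the right-hand side is ∫_0^1 (-x - 3) v dx + v(1).


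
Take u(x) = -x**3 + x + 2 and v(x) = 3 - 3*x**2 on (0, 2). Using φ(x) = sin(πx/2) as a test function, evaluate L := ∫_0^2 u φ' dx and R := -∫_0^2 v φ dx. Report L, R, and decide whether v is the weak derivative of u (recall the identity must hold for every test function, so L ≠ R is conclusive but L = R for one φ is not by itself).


LHS = -96/π^3 + 20/π, RHS = -96/π^3 + 12/π. No, v is not the weak derivative of u.

u(x) = -x**3 + x + 2, classical derivative u'(x) = 1 - 3*x**2.
φ(x) = sin(πx/2), so φ'(x) = π*cos(π*x/2)/2.
Note φ(0) = φ(2) = 0, so the boundary term u·φ vanishes.
LHS = ∫_0^2 u(x) φ'(x) dx = ∫_0^2 (-π*x^3*cos(π*x/2)/2 + π*x*cos(π*x/2)/2 + π*cos(π*x/2)) dx. Term by term:
  ∫_0^2 π*cos(π*x/2) dx = 0;  ∫_0^2 π*x*cos(π*x/2)/2 dx = -4/π;  ∫_0^2 -π*x^3*cos(π*x/2)/2 dx = -96/π^3 + 24/π.
Sum: 0 − 4/π + -96/π^3 + 24/π = -96/π^3 + 20/π.
So LHS = -96/π^3 + 20/π.
∫_0^2 v(x) φ(x) dx = ∫_0^2 (-3*x^2*sin(π*x/2) + 3*sin(π*x/2)) dx. Term by term:
  ∫_0^2 3*sin(π*x/2) dx = 12/π;  ∫_0^2 -3*x^2*sin(π*x/2) dx = -24/π + 96/π^3.
Sum: 12/π + -24/π + 96/π^3 = -12/π + 96/π^3.
So RHS = -∫_0^2 v(x) φ(x) dx = -96/π^3 + 12/π.
LHS − RHS = 8/π ≠ 0, so the identity fails.
(For a valid weak derivative the identity must hold for EVERY test function, in particular this one. The failure shows v is NOT the weak derivative of u.)
Correct weak derivative would be u'(x) = 1 - 3*x**2.


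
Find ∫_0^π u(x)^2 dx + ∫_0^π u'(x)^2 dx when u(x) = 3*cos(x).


||u||_{H^1(0,π)}^2 = 9*π

u'(x) = -3*sin(x).
Expand u² and (u')² and integrate term by term on (0, π), using: for integers n ≥ 1, ∫_0^π sin²(nx) dx = ∫_0^π cos²(nx) dx = π/2; for n ≠ n', ∫_0^π sin(nx)sin(n'x) dx = ∫_0^π cos(nx)cos(n'x) dx = 0; and by product-to-sum, ∫_0^π sin(nx)cos(n'x) dx = ½∫_0^π [sin((n+n')x) + sin((n−n')x)] dx, which is 0 when n+n' is even and 2n/(n²−n'²) when n+n' is odd (it need not vanish on (0, π)).
  u² squared terms: (3)²·∫cos(x)² dx = 9·π/2 = 9*π/2.
  So ∫_0^π u² dx = 9*π/2.
  (u')² squared terms: (-3)²·∫sin(x)² dx = 9·π/2 = 9*π/2.
  So ∫_0^π (u')² dx = 9*π/2.
||u||_{H^1}^2 = (9*π/2) + (9*π/2) = 9*π.


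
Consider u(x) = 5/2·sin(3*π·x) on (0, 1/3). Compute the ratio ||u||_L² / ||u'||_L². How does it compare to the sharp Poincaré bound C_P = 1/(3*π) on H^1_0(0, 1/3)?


||u||_L² / ||u'||_L² = 1/(3*π) = C_P.

u(x) = 5/2·sin(3*π·x), so u'(x) = 15*π*cos(3*π*x)/2.
Writing u(x) = A·sin(kπx/L) with A = 5/2 and k = 1, use ∫_0^L sin²(kπx/L) dx = L/2 and ∫_0^L cos²(kπx/L) dx = L/2.
u² = 25/4·sin²(3*π·x) and (u')² = 225*π^2/4·cos²(3*π·x), and each of sin², cos² integrates to L/2 = 1/6 over (0, 1/3).
∫_0^1/3 u² dx = 25/24, so ||u||_L² = 5*sqrt(6)/12.
∫_0^1/3 (u')² dx = 75*π^2/8, so ||u'||_L² = 5*sqrt(6)*π/4.
Ratio ||u||_L² / ||u'||_L² = 1/(3*π).
Sharp Poincaré constant on H^1_0(0, 1/3) is C_P = L/π = 1/(3*π), achieved by sin(3*π·x).
This is the k = 1 eigenfunction (up to amplitude), so the ratio equals the sharp Poincaré constant exactly.


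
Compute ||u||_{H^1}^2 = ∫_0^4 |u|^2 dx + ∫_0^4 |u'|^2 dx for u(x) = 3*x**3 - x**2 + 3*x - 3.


||u||_{H^1}^2 = 734968/21

The H^1 norm (squared) on an interval (0, L) is
  ||u||_{H^1}^2 = ∫_0^L u(x)^2 dx + ∫_0^L u'(x)^2 dx.
Compute u'(x) = 9*x**2 - 2*x + 3.
Then u(x)^2 = 9*x**6 - 6*x**5 + 19*x**4 - 24*x**3 + 15*x**2 - 18*x + 9 and u'(x)^2 = 81*x**4 - 36*x**3 + 58*x**2 - 12*x + 9.
Integrate each monomial from 0 to 4 using ∫_0^4 c·x^n dx = c·4^(n+1)/(n+1):
  ∫_0^4 u(x)^2 dx = ∫_0^4 (9*x^6 - 6*x^5 + 19*x^4 - 24*x^3 + 15*x^2 - 18*x + 9) dx. Term by term:
    ∫_0^4 9*x^6 dx = 147456/7;  ∫_0^4 -6*x^5 dx = -4096;  ∫_0^4 19*x^4 dx = 19456/5;
    ∫_0^4 -24*x^3 dx = -1536;  ∫_0^4 15*x^2 dx = 320;  ∫_0^4 -18*x dx = -144;
    ∫_0^4 9 dx = 36.
  Sum: 147456/7 − 4096 + 19456/5 − 1536 + 320 − 144 + 36 = 683772/35.
  ∫_0^4 u'(x)^2 dx = ∫_0^4 (81*x^4 - 36*x^3 + 58*x^2 - 12*x + 9) dx. Term by term:
    ∫_0^4 81*x^4 dx = 82944/5;  ∫_0^4 -36*x^3 dx = -2304;  ∫_0^4 58*x^2 dx = 3712/3;
    ∫_0^4 -12*x dx = -96;  ∫_0^4 9 dx = 36.
  Sum: 82944/5 − 2304 + 3712/3 − 96 + 36 = 231932/15.
Adding: ||u||_{H^1}^2 = 683772/35 + 231932/15 = 734968/21.


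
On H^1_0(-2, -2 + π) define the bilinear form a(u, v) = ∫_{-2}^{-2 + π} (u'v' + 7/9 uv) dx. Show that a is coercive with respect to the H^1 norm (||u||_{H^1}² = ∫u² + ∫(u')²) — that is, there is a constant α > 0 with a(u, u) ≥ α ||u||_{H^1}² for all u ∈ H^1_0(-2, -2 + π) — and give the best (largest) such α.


α = 8/9

Coercivity of a(·,·) on H^1_0(-2, -2 + π) means a(u, u) ≥ α ||u||_{H^1}² for every u ∈ H^1_0.
The interval has length L = π, and Poincaré/coercivity depend only on L. Here a(u, u) = ∫(u')² + (7/9)·∫u².
Here 0 < c = 7/9 < 1. The condition a(u,u) ≥ α||u||_{H^1}² reads (1−α)∫(u')² ≥ (α−c)∫u². Any admissible α is ≤ 1 (rapidly oscillating u have ∫u²/∫(u')² → 0), and α = 1 would force 0 ≥ (1−c)∫u², impossible since c < 1; so 1−α > 0. By the sharp Poincaré inequality on H^1_0 of an interval of length L, ∫(u')² ≥ (π/L)²∫u² with equality for the first sine mode sin(π(x−x₀)/L) (x₀ the left endpoint), so the inequality holds for all u iff (1−α)(π/L)² ≥ α − c, i.e. α ≤ ((π/L)² + c)/((π/L)² + 1) = (1 + c(L/π)²)/(1 + (L/π)²). With (π/L)² = 1 and c = 7/9, the largest admissible constant is α = ((π/L)² + c)/((π/L)² + 1).
Simplifying, α = 8/9.


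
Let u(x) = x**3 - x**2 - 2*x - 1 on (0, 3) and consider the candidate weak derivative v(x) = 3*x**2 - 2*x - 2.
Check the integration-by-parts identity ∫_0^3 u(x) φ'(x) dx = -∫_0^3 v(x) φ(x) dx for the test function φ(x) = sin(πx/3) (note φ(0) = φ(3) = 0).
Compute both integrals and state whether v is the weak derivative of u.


LHS = -51/π + 324/π^3, RHS = -51/π + 324/π^3. Yes, v = u' weakly.

u(x) = x**3 - x**2 - 2*x - 1, classical derivative u'(x) = 3*x**2 - 2*x - 2.
φ(x) = sin(πx/3), so φ'(x) = π*cos(π*x/3)/3.
Note φ(0) = φ(3) = 0, so the boundary term u·φ vanishes.
LHS = ∫_0^3 u(x) φ'(x) dx = ∫_0^3 (π*x^3*cos(π*x/3)/3 - π*x^2*cos(π*x/3)/3 - 2*π*x*cos(π*x/3)/3 - π*cos(π*x/3)/3) dx. Term by term:
  ∫_0^3 -π*cos(π*x/3)/3 dx = 0;  ∫_0^3 -2*π*x*cos(π*x/3)/3 dx = 12/π;  ∫_0^3 -π*x^2*cos(π*x/3)/3 dx = 18/π;
  ∫_0^3 π*x^3*cos(π*x/3)/3 dx = -81/π + 324/π^3.
Sum: 0 + 12/π + 18/π + -81/π + 324/π^3 = -51/π + 324/π^3.
So LHS = -51/π + 324/π^3.
∫_0^3 v(x) φ(x) dx = ∫_0^3 (3*x^2*sin(π*x/3) - 2*x*sin(π*x/3) - 2*sin(π*x/3)) dx. Term by term:
  ∫_0^3 -2*sin(π*x/3) dx = -12/π;  ∫_0^3 -2*x*sin(π*x/3) dx = -18/π;  ∫_0^3 3*x^2*sin(π*x/3) dx = -324/π^3 + 81/π.
Sum: -12/π − 18/π + -324/π^3 + 81/π = -324/π^3 + 51/π.
So RHS = -∫_0^3 v(x) φ(x) dx = -51/π + 324/π^3.
LHS = RHS, so the identity holds for this test φ.
Moreover u is smooth here and v(x) = u'(x) = 3*x**2 - 2*x - 2 pointwise, so the identity holds for every test function. Hence v is the weak derivative of u.


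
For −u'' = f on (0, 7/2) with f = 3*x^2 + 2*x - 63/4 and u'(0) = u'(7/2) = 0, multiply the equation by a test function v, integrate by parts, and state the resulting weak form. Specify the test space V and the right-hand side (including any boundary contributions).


V = H^1(0, 7/2) (no boundary constraint on v; u is determined up to an additive constant); weak form: ∫_0^7/2 u'v' dx = ∫_0^7/2 (3*x^2 + 2*x - 63/4) v dx for all v ∈ V.

Multiply both sides by a test function v and integrate from 0 to 7/2:
  ∫_0^7/2 −u''(x) v(x) dx = ∫_0^7/2 f(x) v(x) dx.
Integrate the LHS by parts once:
  ∫_0^7/2 −u'' v dx = −[u'(x) v(x)]_0^7/2 + ∫_0^7/2 u'(x) v'(x) dx.
Thus ∫_0^7/2 u'(x) v'(x) dx = ∫_0^7/2 f(x) v(x) dx + [u'(x) v(x)]_0^7/2.
Choose V so that boundary terms are either known or forced to vanish.
u has homogeneous Neumann: u'(0) = u'(7/2) = 0. So [u' v]_0^7/2 = 0·v(7/2) − 0·v(0) = 0 for any v; take V = H^1(0, 7/2).
Weak formulation: find u (satisfying any essential BC) such that ∫_0^7/2 u'(x) v'(x) dx = ∫_0^7/2 f v dx for all v ∈ V (homogeneous Neumann, so boundary terms vanish).
Substituting f(x) = 3*x^2 + 2*x - 63/4, the right-hand side is ∫_0^7/2 (3*x^2 + 2*x - 63/4) v dx.
Compatibility check (pure Neumann): taking v ≡ 1 ∈ V gives 0 = ∫_0^7/2 f dx + (0) − (0), i.e. ∫_0^7/2 f dx must equal u'(0) − u'(7/2) = 0. Indeed ∫_0^7/2 (3*x^2 + 2*x - 63/4) dx = 0, so the data are compatible. The solution is then unique only up to an additive constant (fix it e.g. by requiring ∫_0^7/2 u dx = 0).


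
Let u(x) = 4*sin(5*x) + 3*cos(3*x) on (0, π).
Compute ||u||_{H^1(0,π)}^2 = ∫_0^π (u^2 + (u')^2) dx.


||u||_{H^1(0,π)}^2 = 253*π

u'(x) = -9*sin(3*x) + 20*cos(5*x).
Expand u² and (u')² and integrate term by term on (0, π), using: for integers n ≥ 1, ∫_0^π sin²(nx) dx = ∫_0^π cos²(nx) dx = π/2; for n ≠ n', ∫_0^π sin(nx)sin(n'x) dx = ∫_0^π cos(nx)cos(n'x) dx = 0; and by product-to-sum, ∫_0^π sin(nx)cos(n'x) dx = ½∫_0^π [sin((n+n')x) + sin((n−n')x)] dx, which is 0 when n+n' is even and 2n/(n²−n'²) when n+n' is odd (it need not vanish on (0, π)).
  u² squared terms: (3)²·∫cos(3x)² dx = 9·π/2 = 9*π/2;  (4)²·∫sin(5x)² dx = 16·π/2 = 8*π.
  u² cross terms: 2·(3)·(4)·∫cos(3x)·sin(5x) dx = 24·(0) = 0.
  So ∫_0^π u² dx = 9*π/2 + 8*π + 0 = 25*π/2.
  (u')² squared terms: (-9)²·∫sin(3x)² dx = 81·π/2 = 81*π/2;  (20)²·∫cos(5x)² dx = 400·π/2 = 200*π.
  (u')² cross terms: 2·(-9)·(20)·∫sin(3x)·cos(5x) dx = -360·(0) = 0.
  So ∫_0^π (u')² dx = 81*π/2 + 200*π + 0 = 481*π/2.
||u||_{H^1}^2 = (25*π/2) + (481*π/2) = 253*π.


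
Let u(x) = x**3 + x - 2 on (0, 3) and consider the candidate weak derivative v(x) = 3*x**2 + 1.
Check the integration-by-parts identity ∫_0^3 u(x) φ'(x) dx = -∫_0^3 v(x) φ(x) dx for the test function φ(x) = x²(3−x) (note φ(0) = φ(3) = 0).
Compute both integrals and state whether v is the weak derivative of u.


LHS = -1593/20, RHS = -1593/20. Yes, v = u' weakly.

u(x) = x**3 + x - 2, classical derivative u'(x) = 3*x**2 + 1.
φ(x) = x²(3−x), so φ'(x) = 3*x*(2 - x).
Note φ(0) = φ(3) = 0, so the boundary term u·φ vanishes.
LHS = ∫_0^3 u(x) φ'(x) dx = ∫_0^3 (-3*x^5 + 6*x^4 - 3*x^3 + 12*x^2 - 12*x) dx. Term by term:
  ∫_0^3 -3*x^5 dx = -729/2;  ∫_0^3 6*x^4 dx = 1458/5;  ∫_0^3 -3*x^3 dx = -243/4;
  ∫_0^3 12*x^2 dx = 108;  ∫_0^3 -12*x dx = -54.
Sum: -729/2 + 1458/5 − 243/4 + 108 − 54 = -1593/20.
So LHS = -1593/20.
∫_0^3 v(x) φ(x) dx = ∫_0^3 (-3*x^5 + 9*x^4 - x^3 + 3*x^2) dx. Term by term:
  ∫_0^3 -3*x^5 dx = -729/2;  ∫_0^3 9*x^4 dx = 2187/5;  ∫_0^3 -x^3 dx = -81/4;
  ∫_0^3 3*x^2 dx = 27.
Sum: -729/2 + 2187/5 − 81/4 + 27 = 1593/20.
So RHS = -∫_0^3 v(x) φ(x) dx = -1593/20.
LHS = RHS, so the identity holds for this test φ.
Moreover u is smooth here and v(x) = u'(x) = 3*x**2 + 1 pointwise, so the identity holds for every test function. Hence v is the weak derivative of u.


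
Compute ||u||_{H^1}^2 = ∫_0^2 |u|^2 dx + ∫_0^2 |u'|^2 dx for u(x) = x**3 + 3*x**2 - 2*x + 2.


||u||_{H^1}^2 = 35968/105

The H^1 norm (squared) on an interval (0, L) is
  ||u||_{H^1}^2 = ∫_0^L u(x)^2 dx + ∫_0^L u'(x)^2 dx.
Compute u'(x) = 3*x**2 + 6*x - 2.
Then u(x)^2 = x**6 + 6*x**5 + 5*x**4 - 8*x**3 + 16*x**2 - 8*x + 4 and u'(x)^2 = 9*x**4 + 36*x**3 + 24*x**2 - 24*x + 4.
Integrate each monomial from 0 to 2 using ∫_0^2 c·x^n dx = c·2^(n+1)/(n+1):
  ∫_0^2 u(x)^2 dx = ∫_0^2 (x^6 + 6*x^5 + 5*x^4 - 8*x^3 + 16*x^2 - 8*x + 4) dx. Term by term:
    ∫_0^2 x^6 dx = 128/7;  ∫_0^2 6*x^5 dx = 64;  ∫_0^2 5*x^4 dx = 32;
    ∫_0^2 -8*x^3 dx = -32;  ∫_0^2 16*x^2 dx = 128/3;  ∫_0^2 -8*x dx = -16;
    ∫_0^2 4 dx = 8.
  Sum: 128/7 + 64 + 32 − 32 + 128/3 − 16 + 8 = 2456/21.
  ∫_0^2 u'(x)^2 dx = ∫_0^2 (9*x^4 + 36*x^3 + 24*x^2 - 24*x + 4) dx. Term by term:
    ∫_0^2 9*x^4 dx = 288/5;  ∫_0^2 36*x^3 dx = 144;  ∫_0^2 24*x^2 dx = 64;
    ∫_0^2 -24*x dx = -48;  ∫_0^2 4 dx = 8.
  Sum: 288/5 + 144 + 64 − 48 + 8 = 1128/5.
Adding: ||u||_{H^1}^2 = 2456/21 + 1128/5 = 35968/105.


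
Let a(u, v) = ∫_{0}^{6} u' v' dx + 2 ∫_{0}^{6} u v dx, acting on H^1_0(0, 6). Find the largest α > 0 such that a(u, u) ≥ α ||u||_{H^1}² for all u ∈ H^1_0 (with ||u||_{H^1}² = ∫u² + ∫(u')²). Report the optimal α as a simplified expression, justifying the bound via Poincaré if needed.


α = 1

Coercivity of a(·,·) on H^1_0(0, 6) means a(u, u) ≥ α ||u||_{H^1}² for every u ∈ H^1_0.
The interval has length L = 6, and Poincaré/coercivity depend only on L. Here a(u, u) = ∫(u')² + (2)·∫u².
Here c = 2 ≥ 1, so a(u,u) = ∫(u')² + c∫u² ≥ ∫(u')² + ∫u² = ||u||_{H^1}², i.e. α = 1 works. No larger α is possible: a(u,u) ≥ α||u||_{H^1}² means (1−α)∫(u')² ≥ (α−c)∫u², and for the modes u_n = sin(nπ(x−x₀)/L) (x₀ the left endpoint) one has ∫u_n²/∫(u_n')² = (L/(nπ))² → 0, so a(u_n,u_n)/||u_n||_{H^1}² → 1. Hence the optimal constant is α = 1.
Therefore α = 1.


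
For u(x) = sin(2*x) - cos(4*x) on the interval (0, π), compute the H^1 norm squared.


||u||_{H^1(0,π)}^2 = 11*π

u'(x) = 4*sin(4*x) + 2*cos(2*x).
Expand u² and (u')² and integrate term by term on (0, π), using: for integers n ≥ 1, ∫_0^π sin²(nx) dx = ∫_0^π cos²(nx) dx = π/2; for n ≠ n', ∫_0^π sin(nx)sin(n'x) dx = ∫_0^π cos(nx)cos(n'x) dx = 0; and by product-to-sum, ∫_0^π sin(nx)cos(n'x) dx = ½∫_0^π [sin((n+n')x) + sin((n−n')x)] dx, which is 0 when n+n' is even and 2n/(n²−n'²) when n+n' is odd (it need not vanish on (0, π)).
  u² squared terms: (-1)²·∫cos(4x)² dx = 1·π/2 = π/2;  (1)²·∫sin(2x)² dx = 1·π/2 = π/2.
  u² cross terms: 2·(-1)·(1)·∫cos(4x)·sin(2x) dx = -2·(0) = 0.
  So ∫_0^π u² dx = π/2 + π/2 + 0 = π.
  (u')² squared terms: (2)²·∫cos(2x)² dx = 4·π/2 = 2*π;  (4)²·∫sin(4x)² dx = 16·π/2 = 8*π.
  (u')² cross terms: 2·(2)·(4)·∫cos(2x)·sin(4x) dx = 16·(0) = 0.
  So ∫_0^π (u')² dx = 2*π + 8*π + 0 = 10*π.
||u||_{H^1}^2 = (π) + (10*π) = 11*π.


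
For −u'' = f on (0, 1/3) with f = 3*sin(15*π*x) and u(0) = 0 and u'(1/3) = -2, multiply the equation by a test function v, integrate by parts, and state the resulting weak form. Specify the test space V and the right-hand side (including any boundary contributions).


V = {v ∈ H^1(0, 1/3) : v(0) = 0} (test functions vanish at x = 0 where u is specified); weak form: ∫_0^1/3 u'v' dx = ∫_0^1/3 (3*sin(15*π*x)) v dx − 2·v(1/3) for all v ∈ V.

Multiply both sides by a test function v and integrate from 0 to 1/3:
  ∫_0^1/3 −u''(x) v(x) dx = ∫_0^1/3 f(x) v(x) dx.
Integrate the LHS by parts once:
  ∫_0^1/3 −u'' v dx = −[u'(x) v(x)]_0^1/3 + ∫_0^1/3 u'(x) v'(x) dx.
Thus ∫_0^1/3 u'(x) v'(x) dx = ∫_0^1/3 f(x) v(x) dx + [u'(x) v(x)]_0^1/3.
Choose V so that boundary terms are either known or forced to vanish.
Mixed BC: u(0) = 0 (Dirichlet) and u'(1/3) = -2 (Neumann). Define V = {v ∈ H^1(0, 1/3) : v(0) = 0}. Then [u' v]_0^1/3 = u'(1/3)·v(1/3) − u'(0)·0 = − 2·v(1/3).
Weak formulation: find u (satisfying any essential BC) such that ∫_0^1/3 u'(x) v'(x) dx = ∫_0^1/3 f v dx − 2·v(1/3) for all v ∈ V (Dirichlet at 0 absorbed into V; Neumann datum at x = 1/3 contributes the boundary term).
Substituting f(x) = 3*sin(15*π*x), the right-hand side is ∫_0^1/3 (3*sin(15*π*x)) v dx − 2·v(1/3).


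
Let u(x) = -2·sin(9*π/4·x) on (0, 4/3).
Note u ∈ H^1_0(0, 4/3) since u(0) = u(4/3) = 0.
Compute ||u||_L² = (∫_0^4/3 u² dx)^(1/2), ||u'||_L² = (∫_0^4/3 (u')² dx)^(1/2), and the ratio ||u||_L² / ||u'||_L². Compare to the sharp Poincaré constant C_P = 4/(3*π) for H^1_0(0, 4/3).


||u||_L² / ||u'||_L² = 4/(9*π) < C_P = 4/(3*π).

u(x) = -2·sin(9*π/4·x), so u'(x) = -9*π*cos(9*π*x/4)/2.
Writing u(x) = A·sin(kπx/L) with A = -2 and k = 3, use ∫_0^L sin²(kπx/L) dx = L/2 and ∫_0^L cos²(kπx/L) dx = L/2.
u² = 4·sin²(9*π/4·x) and (u')² = 81*π^2/4·cos²(9*π/4·x), and each of sin², cos² integrates to L/2 = 2/3 over (0, 4/3).
∫_0^4/3 u² dx = 8/3, so ||u||_L² = 2*sqrt(6)/3.
∫_0^4/3 (u')² dx = 27*π^2/2, so ||u'||_L² = 3*sqrt(6)*π/2.
Ratio ||u||_L² / ||u'||_L² = 4/(9*π).
Sharp Poincaré constant on H^1_0(0, 4/3) is C_P = L/π = 4/(3*π), achieved by sin(3*π/4·x).
This is the k = 3 harmonic; the ratio L/(kπ) is strictly less than C_P = L/π, consistent with the sharp inequality ||u||_L² ≤ C_P ||u'||_L².


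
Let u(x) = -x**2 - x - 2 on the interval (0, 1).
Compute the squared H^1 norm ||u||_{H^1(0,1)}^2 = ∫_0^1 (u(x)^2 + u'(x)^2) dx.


||u||_{H^1}^2 = 127/10

The H^1 norm (squared) on an interval (0, L) is
  ||u||_{H^1}^2 = ∫_0^L u(x)^2 dx + ∫_0^L u'(x)^2 dx.
Compute u'(x) = -2*x - 1.
Then u(x)^2 = x**4 + 2*x**3 + 5*x**2 + 4*x + 4 and u'(x)^2 = 4*x**2 + 4*x + 1.
Integrate each monomial from 0 to 1 using ∫_0^1 c·x^n dx = c·1^(n+1)/(n+1):
  ∫_0^1 u(x)^2 dx = ∫_0^1 (x^4 + 2*x^3 + 5*x^2 + 4*x + 4) dx. Term by term:
    ∫_0^1 x^4 dx = 1/5;  ∫_0^1 2*x^3 dx = 1/2;  ∫_0^1 5*x^2 dx = 5/3;
    ∫_0^1 4*x dx = 2;  ∫_0^1 4 dx = 4.
  Sum: 1/5 + 1/2 + 5/3 + 2 + 4 = 251/30.
  ∫_0^1 u'(x)^2 dx = ∫_0^1 (4*x^2 + 4*x + 1) dx. Term by term:
    ∫_0^1 4*x^2 dx = 4/3;  ∫_0^1 4*x dx = 2;  ∫_0^1 1 dx = 1.
  Sum: 4/3 + 2 + 1 = 13/3.
Adding: ||u||_{H^1}^2 = 251/30 + 13/3 = 127/10.


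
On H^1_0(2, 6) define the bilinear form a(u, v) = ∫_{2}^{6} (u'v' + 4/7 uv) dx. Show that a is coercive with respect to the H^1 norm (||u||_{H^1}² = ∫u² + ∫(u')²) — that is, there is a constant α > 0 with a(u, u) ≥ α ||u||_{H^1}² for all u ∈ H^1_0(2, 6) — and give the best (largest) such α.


α = (64/7 + π^2)/(π^2 + 16)

Coercivity of a(·,·) on H^1_0(2, 6) means a(u, u) ≥ α ||u||_{H^1}² for every u ∈ H^1_0.
The interval has length L = 4, and Poincaré/coercivity depend only on L. Here a(u, u) = ∫(u')² + (4/7)·∫u².
Here 0 < c = 4/7 < 1. The condition a(u,u) ≥ α||u||_{H^1}² reads (1−α)∫(u')² ≥ (α−c)∫u². Any admissible α is ≤ 1 (rapidly oscillating u have ∫u²/∫(u')² → 0), and α = 1 would force 0 ≥ (1−c)∫u², impossible since c < 1; so 1−α > 0. By the sharp Poincaré inequality on H^1_0 of an interval of length L, ∫(u')² ≥ (π/L)²∫u² with equality for the first sine mode sin(π(x−x₀)/L) (x₀ the left endpoint), so the inequality holds for all u iff (1−α)(π/L)² ≥ α − c, i.e. α ≤ ((π/L)² + c)/((π/L)² + 1) = (1 + c(L/π)²)/(1 + (L/π)²). With (π/L)² = π^2/16 and c = 4/7, the largest admissible constant is α = ((π/L)² + c)/((π/L)² + 1).
Simplifying, α = (64/7 + π^2)/(π^2 + 16).


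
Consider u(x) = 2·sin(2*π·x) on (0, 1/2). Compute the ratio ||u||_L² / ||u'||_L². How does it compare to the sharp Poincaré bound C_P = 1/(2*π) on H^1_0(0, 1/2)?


||u||_L² / ||u'||_L² = 1/(2*π) = C_P.

u(x) = 2·sin(2*π·x), so u'(x) = 4*π*cos(2*π*x).
Writing u(x) = A·sin(kπx/L) with A = 2 and k = 1, use ∫_0^L sin²(kπx/L) dx = L/2 and ∫_0^L cos²(kπx/L) dx = L/2.
u² = 4·sin²(2*π·x) and (u')² = 16*π^2·cos²(2*π·x), and each of sin², cos² integrates to L/2 = 1/4 over (0, 1/2).
∫_0^1/2 u² dx = 1, so ||u||_L² = 1.
∫_0^1/2 (u')² dx = 4*π^2, so ||u'||_L² = 2*π.
Ratio ||u||_L² / ||u'||_L² = 1/(2*π).
Sharp Poincaré constant on H^1_0(0, 1/2) is C_P = L/π = 1/(2*π), achieved by sin(2*π·x).
This is the k = 1 eigenfunction (up to amplitude), so the ratio equals the sharp Poincaré constant exactly.


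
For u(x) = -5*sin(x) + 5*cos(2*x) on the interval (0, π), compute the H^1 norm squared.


||u||_{H^1(0,π)}^2 = 500/3 + 175*π/2

u'(x) = -10*sin(2*x) - 5*cos(x).
Expand u² and (u')² and integrate term by term on (0, π), using: for integers n ≥ 1, ∫_0^π sin²(nx) dx = ∫_0^π cos²(nx) dx = π/2; for n ≠ n', ∫_0^π sin(nx)sin(n'x) dx = ∫_0^π cos(nx)cos(n'x) dx = 0; and by product-to-sum, ∫_0^π sin(nx)cos(n'x) dx = ½∫_0^π [sin((n+n')x) + sin((n−n')x)] dx, which is 0 when n+n' is even and 2n/(n²−n'²) when n+n' is odd (it need not vanish on (0, π)).
  u² squared terms: (-5)²·∫sin(x)² dx = 25·π/2 = 25*π/2;  (5)²·∫cos(2x)² dx = 25·π/2 = 25*π/2.
  u² cross terms: 2·(-5)·(5)·∫sin(x)·cos(2x) dx = -50·(-2/3) = 100/3.
  So ∫_0^π u² dx = 25*π/2 + 25*π/2 + 100/3 = 100/3 + 25*π.
  (u')² squared terms: (-10)²·∫sin(2x)² dx = 100·π/2 = 50*π;  (-5)²·∫cos(x)² dx = 25·π/2 = 25*π/2.
  (u')² cross terms: 2·(-10)·(-5)·∫sin(2x)·cos(x) dx = 100·(4/3) = 400/3.
  So ∫_0^π (u')² dx = 50*π + 25*π/2 + 400/3 = 400/3 + 125*π/2.
||u||_{H^1}^2 = (100/3 + 25*π) + (400/3 + 125*π/2) = 500/3 + 175*π/2.


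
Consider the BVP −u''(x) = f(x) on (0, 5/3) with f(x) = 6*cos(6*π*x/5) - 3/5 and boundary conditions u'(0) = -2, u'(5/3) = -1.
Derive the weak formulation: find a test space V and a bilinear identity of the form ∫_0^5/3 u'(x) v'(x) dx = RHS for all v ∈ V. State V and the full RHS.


V = H^1(0, 5/3) (v unrestricted at boundary; u is determined up to an additive constant); weak form: ∫_0^5/3 u'v' dx = ∫_0^5/3 (6*cos(6*π*x/5) - 3/5) v dx − v(5/3) + 2·v(0) for all v ∈ V.

Multiply both sides by a test function v and integrate from 0 to 5/3:
  ∫_0^5/3 −u''(x) v(x) dx = ∫_0^5/3 f(x) v(x) dx.
Integrate the LHS by parts once:
  ∫_0^5/3 −u'' v dx = −[u'(x) v(x)]_0^5/3 + ∫_0^5/3 u'(x) v'(x) dx.
Thus ∫_0^5/3 u'(x) v'(x) dx = ∫_0^5/3 f(x) v(x) dx + [u'(x) v(x)]_0^5/3.
Choose V so that boundary terms are either known or forced to vanish.
u has inhomogeneous Neumann u'(0) = -2, u'(5/3) = -1. [u' v]_0^5/3 = (-1)·v(5/3) − (-2)·v(0) = − v(5/3) + 2·v(0). Take V = H^1(0, 5/3); boundary term becomes part of RHS.
Weak formulation: find u (satisfying any essential BC) such that ∫_0^5/3 u'(x) v'(x) dx = ∫_0^5/3 f v dx − v(5/3) + 2·v(0) for all v ∈ V (Neumann data are natural BCs: they enter the RHS as boundary terms).
Substituting f(x) = 6*cos(6*π*x/5) - 3/5, the right-hand side is ∫_0^5/3 (6*cos(6*π*x/5) - 3/5) v dx − v(5/3) + 2·v(0).
Compatibility check (pure Neumann): taking v ≡ 1 ∈ V gives 0 = ∫_0^5/3 f dx + (-1) − (-2), i.e. ∫_0^5/3 f dx must equal u'(0) − u'(5/3) = -1. Indeed ∫_0^5/3 (6*cos(6*π*x/5) - 3/5) dx = -1, so the data are compatible. The solution is then unique only up to an additive constant (fix it e.g. by requiring ∫_0^5/3 u dx = 0).
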